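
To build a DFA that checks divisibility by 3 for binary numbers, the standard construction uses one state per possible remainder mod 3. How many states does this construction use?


Divisibility by 3 is tracked via the remainder mod 3: 0, 1, ..., 2
The construction assigns one state to each remainder
Number of remainders = 3

3


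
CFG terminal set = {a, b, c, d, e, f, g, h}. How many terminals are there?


Terminal symbols: a, b, c, d, e, f, g, h
Counting each: a (#1), b (#2), c (#3), d (#4), e (#5), f (#6), g (#7), h (#8)
Total = 8

8


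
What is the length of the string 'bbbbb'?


String: 'bbbbb'
Counting characters:
  'b' appears 5 time(s)
Total length = 0 + 5 = 5

5


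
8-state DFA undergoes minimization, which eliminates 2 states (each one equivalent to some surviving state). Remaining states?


Original DFA: 8 states
Redundant states removed: 2
Minimized states = original - removed
= 8 - 2
= 6

6


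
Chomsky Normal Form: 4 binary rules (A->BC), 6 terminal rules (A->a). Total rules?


CNF allows two rule forms:
  A -> BC (binary): 4 rules
  A -> a (terminal): 6 rules
Total = 4 + 6 = 10

10


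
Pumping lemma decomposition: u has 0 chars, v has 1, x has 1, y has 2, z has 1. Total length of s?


|s| = |u| + |v| + |x| + |y| + |z|
= 0 + 1 + 1 + 2 + 1
= 1 + 1 + 3
= 2 + 3
= 5

5


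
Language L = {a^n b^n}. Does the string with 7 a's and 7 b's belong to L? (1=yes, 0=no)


Language requires equal numbers of a's and b's
PDA pushes for each 'a', pops for each 'b'
Number of a's = 7
Number of b's = 7
7 == 7 -> Accept

1


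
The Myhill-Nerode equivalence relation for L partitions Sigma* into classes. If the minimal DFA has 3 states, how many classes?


Myhill-Nerode theorem:
Number of equivalence classes = number of states in minimal DFA
Minimal DFA states = 3
Therefore equivalence classes = 3

3


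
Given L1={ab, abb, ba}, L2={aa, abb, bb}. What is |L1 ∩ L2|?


L1 = {ab, abb, ba}
L2 = {aa, abb, bb}
Checking each string in L1 against L2:
  'ab': in L2? No
  'abb': in L2? Yes
  'ba': in L2? No
Intersection = {abb}
|L1 ∩ L2| = 1

1


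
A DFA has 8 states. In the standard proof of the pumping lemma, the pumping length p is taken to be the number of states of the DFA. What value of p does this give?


Pumping lemma for regular languages (standard proof):
Take p = |Q|, the number of DFA states.
Any string of length >= |Q| passes through |Q|+1 states while reading its first |Q| symbols,
so by pigeonhole some state repeats, giving the loop that can be pumped.
Here |Q| = 8
Therefore the proof uses p = 8

8


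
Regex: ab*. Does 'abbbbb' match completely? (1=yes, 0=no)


Pattern: ab*
String: 'abbbbb'
Pattern requires: exactly one 'a' followed by zero or more 'b's
First char is 'a' -> OK
Rest 'bbbbb': all b's? Yes
Result: 1

1


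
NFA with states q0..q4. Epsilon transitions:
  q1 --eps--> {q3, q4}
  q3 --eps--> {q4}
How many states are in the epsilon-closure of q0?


Starting from q0
Initialize closure = {q0}
q0 has no outgoing epsilon transitions -> nothing to add
Final closure: {q0}
Size = 1

1


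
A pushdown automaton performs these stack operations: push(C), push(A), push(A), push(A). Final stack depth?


Tracing stack operations:
  push(C) -> stack = [C], depth=1
  push(A) -> stack = [C,A], depth=2
  push(A) -> stack = [C,A,A], depth=3
  push(A) -> stack = [C,A,A,A], depth=4
Final depth = 4

4


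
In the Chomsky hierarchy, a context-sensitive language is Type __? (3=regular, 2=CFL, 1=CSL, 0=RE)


Chomsky hierarchy levels:
  Type 3: Regular (DFA/NFA/regex)
  Type 2: Context-free (PDA)
  Type 1: Context-sensitive
  Type 0: Recursively enumerable (TM)
'context-sensitive' corresponds to Type 1

1


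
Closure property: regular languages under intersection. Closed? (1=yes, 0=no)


Regular languages are closed under:
- Union (DFA product construction)
- Intersection (DFA product construction)
- Complement (swap accept/reject states)
- Concatenation (NFA construction)
- Kleene star (NFA construction)
intersection is in this list
Therefore: closed

1


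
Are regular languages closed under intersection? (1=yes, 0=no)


Regular languages are closed under all standard operations:
- Union: Yes (product construction)
- Intersection: Yes (product construction)
- Complement: Yes (swap accept/reject)
- Concatenation: Yes (NFA construction)
Operation: intersection -> Closed

1


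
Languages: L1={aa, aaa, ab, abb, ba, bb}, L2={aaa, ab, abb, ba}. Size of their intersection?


L1 = {aa, aaa, ab, abb, ba, bb}
L2 = {aaa, ab, abb, ba}
Checking each string in L1 against L2:
  'aa': in L2? No
  'aaa': in L2? Yes
  'ab': in L2? Yes
  'abb': in L2? Yes
  'ba': in L2? Yes
  'bb': in L2? No
Intersection = {aaa, ab, abb, ba}
|L1 ∩ L2| = 4

4


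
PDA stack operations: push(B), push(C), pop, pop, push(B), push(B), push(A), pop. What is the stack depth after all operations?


Tracing stack operations:
  push(B) -> stack = [B], depth=1
  push(C) -> stack = [B,C], depth=2
  pop -> removed C, stack = [B], depth=1
  pop -> removed B, stack = [], depth=0
  push(B) -> stack = [B], depth=1
  push(B) -> stack = [B,B], depth=2
  push(A) -> stack = [B,B,A], depth=3
  pop -> removed A, stack = [B,B], depth=2
Final depth = 2

2


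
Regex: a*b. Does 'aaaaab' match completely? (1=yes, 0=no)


Pattern: a*b
String: 'aaaaab'
Pattern requires: zero or more 'a's followed by exactly one 'b'
Found 5 leading 'a's
Remaining: 'b'
Remaining is exactly 'b' -> match
Result: 1

1


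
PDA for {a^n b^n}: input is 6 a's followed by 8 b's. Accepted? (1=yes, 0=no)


Language requires equal numbers of a's and b's
PDA pushes for each 'a', pops for each 'b'
Number of a's = 6
Number of b's = 8
6 != 8 -> Reject

0


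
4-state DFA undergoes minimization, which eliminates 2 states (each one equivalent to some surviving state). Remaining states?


Original DFA: 4 states
Redundant states removed: 2
Minimized states = original - removed
= 4 - 2
= 2

2


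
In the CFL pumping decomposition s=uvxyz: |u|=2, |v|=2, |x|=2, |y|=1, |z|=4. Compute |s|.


|s| = |u| + |v| + |x| + |y| + |z|
= 2 + 2 + 2 + 1 + 4
= 4 + 2 + 5
= 6 + 5
= 11

11


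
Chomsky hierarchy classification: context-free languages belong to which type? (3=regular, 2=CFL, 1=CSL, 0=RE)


Chomsky hierarchy levels:
  Type 3: Regular (DFA/NFA/regex)
  Type 2: Context-free (PDA)
  Type 1: Context-sensitive
  Type 0: Recursively enumerable (TM)
'context-free' corresponds to Type 2

2


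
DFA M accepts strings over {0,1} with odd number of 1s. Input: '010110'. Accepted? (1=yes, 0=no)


DFA has 2 states: q_even (start, accept=no) and q_odd
Processing string '010110' character by character:
  Position 0: read '0', 1-count=0 -> q_even (no change)
  Position 1: read '1', 1-count=1 -> q_odd
  Position 2: read '0', 1-count=1 -> q_odd (no change)
  Position 3: read '1', 1-count=2 -> q_even
  Position 4: read '1', 1-count=3 -> q_odd
  Position 5: read '0', 1-count=3 -> q_odd (no change)
Final state: q_odd, total 1s = 3 (odd); the DFA requires an odd count -> accept

1


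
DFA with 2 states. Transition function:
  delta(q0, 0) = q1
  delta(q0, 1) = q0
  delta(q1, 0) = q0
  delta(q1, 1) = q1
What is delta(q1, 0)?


Looking up transition function:
delta(q1, 0) in the table
Row: q1, Column: 0
Result: q0

q0


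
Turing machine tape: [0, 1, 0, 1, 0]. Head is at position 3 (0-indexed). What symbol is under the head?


Tape: [0, 1, 0, 1, 0]
Positions: 0 1 2 3 4
Values:    0 1 0 1 0
Head at position 3
tape[3] = 1

1


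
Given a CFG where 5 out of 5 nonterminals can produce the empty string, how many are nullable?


Nonterminals: {S, A, B, C, D}
A nonterminal is nullable if it can derive epsilon
Counting nullable nonterminals: 5
Total nullable = 5

5


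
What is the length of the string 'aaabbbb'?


String: 'aaabbbb'
Counting characters:
  'a' appears 3 time(s)
  'b' appears 4 time(s)
Total length = 3 + 4 = 7

7


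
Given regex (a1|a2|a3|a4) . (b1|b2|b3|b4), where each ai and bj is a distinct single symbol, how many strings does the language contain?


First group: 4 alternatives
Second group: 4 alternatives
Concatenation: each choice from group 1 pairs with each from group 2
Total = 4 x 4 = 16

16


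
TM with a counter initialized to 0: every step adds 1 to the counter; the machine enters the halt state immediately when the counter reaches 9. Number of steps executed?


Counter starts at 0. Counting sequence:
  Step 1: counter = 1
  Step 2: counter = 2
  Step 3: counter = 3
  Step 4: counter = 4
  Step 5: counter = 5
  Step 6: counter = 6
  ...
  Step 9: counter = 9
Counter reached 9 -> halt
Total steps = 9

9


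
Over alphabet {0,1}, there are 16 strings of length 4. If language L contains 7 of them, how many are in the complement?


Alphabet: {0,1}
String length: 4
Total strings of length 4 = 2^4 = 16
Strings in L = 7
Complement = total - |L|
= 16 - 7
= 9

9


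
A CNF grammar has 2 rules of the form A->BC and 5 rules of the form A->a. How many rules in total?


CNF allows two rule forms:
  A -> BC (binary): 2 rules
  A -> a (terminal): 5 rules
Total = 2 + 5 = 7

7


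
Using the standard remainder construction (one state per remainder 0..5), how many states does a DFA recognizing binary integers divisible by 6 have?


Divisibility by 6 is tracked via the remainder mod 6: 0, 1, ..., 5
The construction assigns one state to each remainder
Number of remainders = 6

6


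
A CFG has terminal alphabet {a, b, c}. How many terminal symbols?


Terminal symbols: a, b, c
Counting each: a (#1), b (#2), c (#3)
Total = 3

3


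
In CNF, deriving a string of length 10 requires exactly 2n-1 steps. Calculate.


Chomsky Normal Form derivation:
String length n = 10
Each step either:
  - Splits a nonterminal into two (n-1 such steps)
  - Converts a nonterminal to terminal (n such steps)
Total = (n-1) + n = 2n - 1
= 2(10) - 1
= 20 - 1
= 19

19


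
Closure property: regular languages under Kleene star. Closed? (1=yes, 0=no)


Regular languages are closed under:
- Union (DFA product construction)
- Intersection (DFA product construction)
- Complement (swap accept/reject states)
- Concatenation (NFA construction)
- Kleene star (NFA construction)
Kleene star is in this list
Therefore: closed

1


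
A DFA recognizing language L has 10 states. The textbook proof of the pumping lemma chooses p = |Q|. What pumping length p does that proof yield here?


Pumping lemma for regular languages (standard proof):
Take p = |Q|, the number of DFA states.
Any string of length >= |Q| passes through |Q|+1 states while reading its first |Q| symbols,
so by pigeonhole some state repeats, giving the loop that can be pumped.
Here |Q| = 10
Therefore the proof uses p = 10

10


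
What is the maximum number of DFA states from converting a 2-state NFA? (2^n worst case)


NFA has 2 states
Subset construction: each DFA state = subset of NFA states
Maximum subsets = 2^2
2^2 = 4

4


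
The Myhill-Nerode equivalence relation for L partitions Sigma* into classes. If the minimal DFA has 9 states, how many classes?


Myhill-Nerode theorem:
Number of equivalence classes = number of states in minimal DFA
Minimal DFA states = 9
Therefore equivalence classes = 9

9


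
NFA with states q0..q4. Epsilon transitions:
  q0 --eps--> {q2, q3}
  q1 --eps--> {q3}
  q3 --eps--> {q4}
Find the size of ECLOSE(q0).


Starting from q0
Initialize closure = {q0}
Follow epsilon from q0 -> add q2
Follow epsilon from q0 -> add q3
Follow epsilon from q3 -> add q4
Final closure: {q0, q2, q3, q4}
Size = 4

4


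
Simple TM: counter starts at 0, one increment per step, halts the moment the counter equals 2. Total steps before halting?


Counter starts at 0. Counting sequence:
  Step 1: counter = 1
  Step 2: counter = 2
Counter reached 2 -> halt
Total steps = 2

2


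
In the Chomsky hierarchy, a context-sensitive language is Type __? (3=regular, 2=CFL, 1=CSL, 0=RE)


Chomsky hierarchy levels:
  Type 3: Regular (DFA/NFA/regex)
  Type 2: Context-free (PDA)
  Type 1: Context-sensitive
  Type 0: Recursively enumerable (TM)
'context-sensitive' corresponds to Type 1

1


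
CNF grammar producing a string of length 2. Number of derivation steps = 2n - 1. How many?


Chomsky Normal Form derivation:
String length n = 2
Each step either:
  - Splits a nonterminal into two (n-1 such steps)
  - Converts a nonterminal to terminal (n such steps)
Total = (n-1) + n = 2n - 1
= 2(2) - 1
= 4 - 1
= 3

3


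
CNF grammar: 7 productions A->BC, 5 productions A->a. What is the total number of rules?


CNF allows two rule forms:
  A -> BC (binary): 7 rules
  A -> a (terminal): 5 rules
Total = 7 + 5 = 12

12


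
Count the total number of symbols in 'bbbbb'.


String: 'bbbbb'
Counting characters:
  'b' appears 5 time(s)
Total length = 0 + 5 = 5

5


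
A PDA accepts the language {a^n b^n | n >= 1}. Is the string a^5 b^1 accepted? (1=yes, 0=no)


Language requires equal numbers of a's and b's
PDA pushes for each 'a', pops for each 'b'
Number of a's = 5
Number of b's = 1
5 != 1 -> Reject

0


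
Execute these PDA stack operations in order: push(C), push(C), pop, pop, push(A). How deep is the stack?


Tracing stack operations:
  push(C) -> stack = [C], depth=1
  push(C) -> stack = [C,C], depth=2
  pop -> removed C, stack = [C], depth=1
  pop -> removed C, stack = [], depth=0
  push(A) -> stack = [A], depth=1
Final depth = 1

1


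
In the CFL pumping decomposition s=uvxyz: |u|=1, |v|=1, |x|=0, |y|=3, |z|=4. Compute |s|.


|s| = |u| + |v| + |x| + |y| + |z|
= 1 + 1 + 0 + 3 + 4
= 2 + 0 + 7
= 2 + 7
= 9

9


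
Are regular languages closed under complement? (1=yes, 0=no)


Regular languages are closed under:
- Union (DFA product construction)
- Intersection (DFA product construction)
- Complement (swap accept/reject states)
- Concatenation (NFA construction)
- Kleene star (NFA construction)
complement is in this list
Therefore: closed

1


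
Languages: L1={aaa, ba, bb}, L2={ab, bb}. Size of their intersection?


L1 = {aaa, ba, bb}
L2 = {ab, bb}
Checking each string in L1 against L2:
  'aaa': in L2? No
  'ba': in L2? No
  'bb': in L2? Yes
Intersection = {bb}
|L1 ∩ L2| = 1

1


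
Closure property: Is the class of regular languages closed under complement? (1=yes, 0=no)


Regular languages are closed under all standard operations:
- Union: Yes (product construction)
- Intersection: Yes (product construction)
- Complement: Yes (swap accept/reject)
- Concatenation: Yes (NFA construction)
Operation: complement -> Closed

1


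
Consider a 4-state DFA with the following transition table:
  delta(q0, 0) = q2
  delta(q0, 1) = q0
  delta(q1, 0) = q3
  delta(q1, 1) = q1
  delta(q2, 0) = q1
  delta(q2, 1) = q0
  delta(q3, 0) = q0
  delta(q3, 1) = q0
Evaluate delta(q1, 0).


Looking up transition function:
delta(q1, 0) in the table
Row: q1, Column: 0
Result: q3

q3


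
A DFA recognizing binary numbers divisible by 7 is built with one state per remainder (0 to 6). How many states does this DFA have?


Divisibility by 7 is tracked via the remainder mod 7: 0, 1, ..., 6
The construction assigns one state to each remainder
Number of remainders = 7

7


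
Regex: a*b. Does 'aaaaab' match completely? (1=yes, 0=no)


Pattern: a*b
String: 'aaaaab'
Pattern requires: zero or more 'a's followed by exactly one 'b'
Found 5 leading 'a's
Remaining: 'b'
Remaining is exactly 'b' -> match
Result: 1

1


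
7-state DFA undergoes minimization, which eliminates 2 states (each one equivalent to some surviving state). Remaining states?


Original DFA: 7 states
Redundant states removed: 2
Minimized states = original - removed
= 7 - 2
= 5

5


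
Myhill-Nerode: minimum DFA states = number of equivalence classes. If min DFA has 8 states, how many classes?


Myhill-Nerode theorem:
Number of equivalence classes = number of states in minimal DFA
Minimal DFA states = 8
Therefore equivalence classes = 8

8


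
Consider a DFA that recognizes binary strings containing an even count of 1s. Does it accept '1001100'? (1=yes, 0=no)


DFA has 2 states: q_even (start, accept=yes) and q_odd
Processing string '1001100' character by character:
  Position 0: read '1', 1-count=1 -> q_odd
  Position 1: read '0', 1-count=1 -> q_odd (no change)
  Position 2: read '0', 1-count=1 -> q_odd (no change)
  Position 3: read '1', 1-count=2 -> q_even
  Position 4: read '1', 1-count=3 -> q_odd
  Position 5: read '0', 1-count=3 -> q_odd (no change)
  Position 6: read '0', 1-count=3 -> q_odd (no change)
Final state: q_odd, total 1s = 3 (odd); the DFA requires an even count -> reject

0


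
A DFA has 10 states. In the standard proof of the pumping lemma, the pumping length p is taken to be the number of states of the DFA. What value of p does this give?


Pumping lemma for regular languages (standard proof):
Take p = |Q|, the number of DFA states.
Any string of length >= |Q| passes through |Q|+1 states while reading its first |Q| symbols,
so by pigeonhole some state repeats, giving the loop that can be pumped.
Here |Q| = 10
Therefore the proof uses p = 10

10


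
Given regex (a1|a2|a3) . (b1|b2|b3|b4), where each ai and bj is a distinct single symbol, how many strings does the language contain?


First group: 3 alternatives
Second group: 4 alternatives
Concatenation: each choice from group 1 pairs with each from group 2
Total = 3 x 4 = 12

12


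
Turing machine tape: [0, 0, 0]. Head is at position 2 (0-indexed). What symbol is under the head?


Tape: [0, 0, 0]
Positions: 0 1 2
Values:    0 0 0
Head at position 2
tape[2] = 0

0


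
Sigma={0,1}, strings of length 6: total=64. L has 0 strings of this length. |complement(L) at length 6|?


Alphabet: {0,1}
String length: 6
Total strings of length 6 = 2^6 = 64
Strings in L = 0
Complement = total - |L|
= 64 - 0
= 64

64


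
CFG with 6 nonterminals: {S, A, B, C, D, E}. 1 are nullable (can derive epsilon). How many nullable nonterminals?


Nonterminals: {S, A, B, C, D, E}
A nonterminal is nullable if it can derive epsilon
Counting nullable nonterminals: 1
Total nullable = 1

1


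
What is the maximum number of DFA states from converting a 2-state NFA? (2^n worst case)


NFA has 2 states
Subset construction: each DFA state = subset of NFA states
Maximum subsets = 2^2
2^2 = 4

4


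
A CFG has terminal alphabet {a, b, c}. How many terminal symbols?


Terminal symbols: a, b, c
Counting each: a (#1), b (#2), c (#3)
Total = 3

3


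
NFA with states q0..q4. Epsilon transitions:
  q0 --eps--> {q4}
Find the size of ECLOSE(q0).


Starting from q0
Initialize closure = {q0}
Follow epsilon from q0 -> add q4
Final closure: {q0, q4}
Size = 2

2


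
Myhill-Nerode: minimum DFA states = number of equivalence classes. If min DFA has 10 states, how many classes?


Myhill-Nerode theorem:
Number of equivalence classes = number of states in minimal DFA
Minimal DFA states = 10
Therefore equivalence classes = 10

10


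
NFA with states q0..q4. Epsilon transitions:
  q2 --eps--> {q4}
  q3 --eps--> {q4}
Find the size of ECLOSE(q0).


Starting from q0
Initialize closure = {q0}
q0 has no outgoing epsilon transitions -> nothing to add
Final closure: {q0}
Size = 1

1


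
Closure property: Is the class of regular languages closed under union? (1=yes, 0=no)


Regular languages are closed under all standard operations:
- Union: Yes (product construction)
- Intersection: Yes (product construction)
- Complement: Yes (swap accept/reject)
- Concatenation: Yes (NFA construction)
Operation: union -> Closed

1


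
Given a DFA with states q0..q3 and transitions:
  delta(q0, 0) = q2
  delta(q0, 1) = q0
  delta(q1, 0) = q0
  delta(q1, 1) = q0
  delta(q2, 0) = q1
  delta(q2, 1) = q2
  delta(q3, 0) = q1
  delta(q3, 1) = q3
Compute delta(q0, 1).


Looking up transition function:
delta(q0, 1) in the table
Row: q0, Column: 1
Result: q0

q0


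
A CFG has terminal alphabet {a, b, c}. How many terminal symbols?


Terminal symbols: a, b, c
Counting each: a (#1), b (#2), c (#3)
Total = 3

3


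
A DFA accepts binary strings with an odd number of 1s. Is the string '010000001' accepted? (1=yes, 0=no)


DFA has 2 states: q_even (start, accept=no) and q_odd
Processing string '010000001' character by character:
  Position 0: read '0', 1-count=0 -> q_even (no change)
  Position 1: read '1', 1-count=1 -> q_odd
  Position 2: read '0', 1-count=1 -> q_odd (no change)
  Position 3: read '0', 1-count=1 -> q_odd (no change)
  Position 4: read '0', 1-count=1 -> q_odd (no change)
  Position 5: read '0', 1-count=1 -> q_odd (no change)
  Position 6: read '0', 1-count=1 -> q_odd (no change)
  Position 7: read '0', 1-count=1 -> q_odd (no change)
  Position 8: read '1', 1-count=2 -> q_even
Final state: q_even, total 1s = 2 (even); the DFA requires an odd count -> reject

0


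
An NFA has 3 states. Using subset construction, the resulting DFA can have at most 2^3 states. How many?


NFA has 3 states
Subset construction: each DFA state = subset of NFA states
Maximum subsets = 2^3
2^3 = 8

8


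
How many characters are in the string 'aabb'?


String: 'aabb'
Counting characters:
  'a' appears 2 time(s)
  'b' appears 2 time(s)
Total length = 2 + 2 = 4

4


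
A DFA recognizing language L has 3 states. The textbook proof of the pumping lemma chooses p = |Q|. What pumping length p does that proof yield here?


Pumping lemma for regular languages (standard proof):
Take p = |Q|, the number of DFA states.
Any string of length >= |Q| passes through |Q|+1 states while reading its first |Q| symbols,
so by pigeonhole some state repeats, giving the loop that can be pumped.
Here |Q| = 3
Therefore the proof uses p = 3

3


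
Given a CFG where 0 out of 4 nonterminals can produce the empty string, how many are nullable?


Nonterminals: {S, A, B, C}
A nonterminal is nullable if it can derive epsilon
Counting nullable nonterminals: 0
Total nullable = 0

0


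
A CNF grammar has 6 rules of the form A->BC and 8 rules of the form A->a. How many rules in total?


CNF allows two rule forms:
  A -> BC (binary): 6 rules
  A -> a (terminal): 8 rules
Total = 6 + 8 = 14

14


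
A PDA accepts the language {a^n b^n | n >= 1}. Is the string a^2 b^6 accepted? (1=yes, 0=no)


Language requires equal numbers of a's and b's
PDA pushes for each 'a', pops for each 'b'
Number of a's = 2
Number of b's = 6
2 != 6 -> Reject

0


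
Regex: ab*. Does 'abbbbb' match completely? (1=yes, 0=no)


Pattern: ab*
String: 'abbbbb'
Pattern requires: exactly one 'a' followed by zero or more 'b's
First char is 'a' -> OK
Rest 'bbbbb': all b's? Yes
Result: 1

1


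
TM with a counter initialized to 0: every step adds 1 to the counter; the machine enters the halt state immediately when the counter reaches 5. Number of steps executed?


Counter starts at 0. Counting sequence:
  Step 1: counter = 1
  Step 2: counter = 2
  Step 3: counter = 3
  Step 4: counter = 4
  Step 5: counter = 5
Counter reached 5 -> halt
Total steps = 5

5


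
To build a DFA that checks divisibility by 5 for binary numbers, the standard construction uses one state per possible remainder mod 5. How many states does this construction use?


Divisibility by 5 is tracked via the remainder mod 5: 0, 1, ..., 4
The construction assigns one state to each remainder
Number of remainders = 5

5


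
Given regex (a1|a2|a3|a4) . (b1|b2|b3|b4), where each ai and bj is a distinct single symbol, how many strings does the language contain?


First group: 4 alternatives
Second group: 4 alternatives
Concatenation: each choice from group 1 pairs with each from group 2
Total = 4 x 4 = 16

16


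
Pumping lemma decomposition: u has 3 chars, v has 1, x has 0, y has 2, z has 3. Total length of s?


|s| = |u| + |v| + |x| + |y| + |z|
= 3 + 1 + 0 + 2 + 3
= 4 + 0 + 5
= 4 + 5
= 9

9


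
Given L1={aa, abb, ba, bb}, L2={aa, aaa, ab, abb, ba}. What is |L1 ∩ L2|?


L1 = {aa, abb, ba, bb}
L2 = {aa, aaa, ab, abb, ba}
Checking each string in L1 against L2:
  'aa': in L2? Yes
  'abb': in L2? Yes
  'ba': in L2? Yes
  'bb': in L2? No
Intersection = {aa, abb, ba}
|L1 ∩ L2| = 3

3


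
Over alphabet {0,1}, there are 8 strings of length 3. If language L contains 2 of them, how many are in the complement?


Alphabet: {0,1}
String length: 3
Total strings of length 3 = 2^3 = 8
Strings in L = 2
Complement = total - |L|
= 8 - 2
= 6

6


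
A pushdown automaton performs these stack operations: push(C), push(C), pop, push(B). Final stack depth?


Tracing stack operations:
  push(C) -> stack = [C], depth=1
  push(C) -> stack = [C,C], depth=2
  pop -> removed C, stack = [C], depth=1
  push(B) -> stack = [C,B], depth=2
Final depth = 2

2


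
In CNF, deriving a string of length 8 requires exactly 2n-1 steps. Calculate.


Chomsky Normal Form derivation:
String length n = 8
Each step either:
  - Splits a nonterminal into two (n-1 such steps)
  - Converts a nonterminal to terminal (n such steps)
Total = (n-1) + n = 2n - 1
= 2(8) - 1
= 16 - 1
= 15

15


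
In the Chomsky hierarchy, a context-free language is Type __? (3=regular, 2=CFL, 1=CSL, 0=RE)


Chomsky hierarchy levels:
  Type 3: Regular (DFA/NFA/regex)
  Type 2: Context-free (PDA)
  Type 1: Context-sensitive
  Type 0: Recursively enumerable (TM)
'context-free' corresponds to Type 2

2


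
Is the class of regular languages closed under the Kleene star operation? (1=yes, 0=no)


Regular languages are closed under:
- Union (DFA product construction)
- Intersection (DFA product construction)
- Complement (swap accept/reject states)
- Concatenation (NFA construction)
- Kleene star (NFA construction)
Kleene star is in this list
Therefore: closed

1


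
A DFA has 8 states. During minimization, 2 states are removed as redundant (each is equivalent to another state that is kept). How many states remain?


Original DFA: 8 states
Redundant states removed: 2
Minimized states = original - removed
= 8 - 2
= 6

6


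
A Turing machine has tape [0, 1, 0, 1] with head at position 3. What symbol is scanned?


Tape: [0, 1, 0, 1]
Positions: 0 1 2 3
Values:    0 1 0 1
Head at position 3
tape[3] = 1

1


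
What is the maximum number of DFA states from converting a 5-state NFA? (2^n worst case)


NFA has 5 states
Subset construction: each DFA state = subset of NFA states
Maximum subsets = 2^5
2^5 = 32

32


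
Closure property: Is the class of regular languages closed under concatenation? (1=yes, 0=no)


Regular languages are closed under all standard operations:
- Union: Yes (product construction)
- Intersection: Yes (product construction)
- Complement: Yes (swap accept/reject)
- Concatenation: Yes (NFA construction)
Operation: concatenation -> Closed

1


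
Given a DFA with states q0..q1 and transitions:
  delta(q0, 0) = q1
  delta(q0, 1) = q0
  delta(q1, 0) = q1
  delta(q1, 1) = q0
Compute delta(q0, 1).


Looking up transition function:
delta(q0, 1) in the table
Row: q0, Column: 1
Result: q0

q0


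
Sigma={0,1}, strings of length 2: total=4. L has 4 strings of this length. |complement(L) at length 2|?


Alphabet: {0,1}
String length: 2
Total strings of length 2 = 2^2 = 4
Strings in L = 4
Complement = total - |L|
= 4 - 4
= 0

0


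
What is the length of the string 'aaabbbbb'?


String: 'aaabbbbb'
Counting characters:
  'a' appears 3 time(s)
  'b' appears 5 time(s)
Total length = 3 + 5 = 8

8


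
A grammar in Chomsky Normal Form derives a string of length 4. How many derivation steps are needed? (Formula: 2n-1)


Chomsky Normal Form derivation:
String length n = 4
Each step either:
  - Splits a nonterminal into two (n-1 such steps)
  - Converts a nonterminal to terminal (n such steps)
Total = (n-1) + n = 2n - 1
= 2(4) - 1
= 8 - 1
= 7

7


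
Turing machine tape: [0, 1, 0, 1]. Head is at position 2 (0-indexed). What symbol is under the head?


Tape: [0, 1, 0, 1]
Positions: 0 1 2 3
Values:    0 1 0 1
Head at position 2
tape[2] = 0

0


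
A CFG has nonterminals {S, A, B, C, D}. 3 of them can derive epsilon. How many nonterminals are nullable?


Nonterminals: {S, A, B, C, D}
A nonterminal is nullable if it can derive epsilon
Counting nullable nonterminals: 3
Total nullable = 3

3


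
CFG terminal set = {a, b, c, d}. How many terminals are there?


Terminal symbols: a, b, c, d
Counting each: a (#1), b (#2), c (#3), d (#4)
Total = 4

4


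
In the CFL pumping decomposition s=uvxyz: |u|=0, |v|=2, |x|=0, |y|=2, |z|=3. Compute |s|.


|s| = |u| + |v| + |x| + |y| + |z|
= 0 + 2 + 0 + 2 + 3
= 2 + 0 + 5
= 2 + 5
= 7

7


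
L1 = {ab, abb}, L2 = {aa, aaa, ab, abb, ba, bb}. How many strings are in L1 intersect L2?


L1 = {ab, abb}
L2 = {aa, aaa, ab, abb, ba, bb}
Checking each string in L1 against L2:
  'ab': in L2? Yes
  'abb': in L2? Yes
Intersection = {ab, abb}
|L1 ∩ L2| = 2

2


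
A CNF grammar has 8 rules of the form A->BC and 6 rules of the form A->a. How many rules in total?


CNF allows two rule forms:
  A -> BC (binary): 8 rules
  A -> a (terminal): 6 rules
Total = 8 + 6 = 14

14


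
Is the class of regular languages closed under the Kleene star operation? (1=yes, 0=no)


Regular languages are closed under:
- Union (DFA product construction)
- Intersection (DFA product construction)
- Complement (swap accept/reject states)
- Concatenation (NFA construction)
- Kleene star (NFA construction)
Kleene star is in this list
Therefore: closed

1


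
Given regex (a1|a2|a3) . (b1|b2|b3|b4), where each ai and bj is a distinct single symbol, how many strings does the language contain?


First group: 3 alternatives
Second group: 4 alternatives
Concatenation: each choice from group 1 pairs with each from group 2
Total = 3 x 4 = 12

12


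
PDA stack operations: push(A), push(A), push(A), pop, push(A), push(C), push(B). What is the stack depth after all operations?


Tracing stack operations:
  push(A) -> stack = [A], depth=1
  push(A) -> stack = [A,A], depth=2
  push(A) -> stack = [A,A,A], depth=3
  pop -> removed A, stack = [A,A], depth=2
  push(A) -> stack = [A,A,A], depth=3
  push(C) -> stack = [A,A,A,C], depth=4
  push(B) -> stack = [A,A,A,C,B], depth=5
Final depth = 5

5


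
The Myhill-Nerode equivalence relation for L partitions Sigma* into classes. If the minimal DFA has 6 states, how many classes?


Myhill-Nerode theorem:
Number of equivalence classes = number of states in minimal DFA
Minimal DFA states = 6
Therefore equivalence classes = 6

6


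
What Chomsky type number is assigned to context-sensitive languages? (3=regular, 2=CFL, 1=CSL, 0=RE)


Chomsky hierarchy levels:
  Type 3: Regular (DFA/NFA/regex)
  Type 2: Context-free (PDA)
  Type 1: Context-sensitive
  Type 0: Recursively enumerable (TM)
'context-sensitive' corresponds to Type 1

1


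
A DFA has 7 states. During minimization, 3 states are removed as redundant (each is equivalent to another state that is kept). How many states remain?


Original DFA: 7 states
Redundant states removed: 3
Minimized states = original - removed
= 7 - 3
= 4

4


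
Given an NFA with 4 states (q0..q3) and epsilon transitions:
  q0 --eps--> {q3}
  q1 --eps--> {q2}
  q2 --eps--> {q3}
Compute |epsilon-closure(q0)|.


Starting from q0
Initialize closure = {q0}
Follow epsilon from q0 -> add q3
Final closure: {q0, q3}
Size = 2

2


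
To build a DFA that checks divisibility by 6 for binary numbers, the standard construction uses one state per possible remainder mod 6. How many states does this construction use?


Divisibility by 6 is tracked via the remainder mod 6: 0, 1, ..., 5
The construction assigns one state to each remainder
Number of remainders = 6

6


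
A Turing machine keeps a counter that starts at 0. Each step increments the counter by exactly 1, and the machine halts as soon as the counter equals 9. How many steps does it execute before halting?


Counter starts at 0. Counting sequence:
  Step 1: counter = 1
  Step 2: counter = 2
  Step 3: counter = 3
  Step 4: counter = 4
  Step 5: counter = 5
  Step 6: counter = 6
  ...
  Step 9: counter = 9
Counter reached 9 -> halt
Total steps = 9

9


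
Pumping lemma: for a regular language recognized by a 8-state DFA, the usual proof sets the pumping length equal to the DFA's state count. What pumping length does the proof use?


Pumping lemma for regular languages (standard proof):
Take p = |Q|, the number of DFA states.
Any string of length >= |Q| passes through |Q|+1 states while reading its first |Q| symbols,
so by pigeonhole some state repeats, giving the loop that can be pumped.
Here |Q| = 8
Therefore the proof uses p = 8

8


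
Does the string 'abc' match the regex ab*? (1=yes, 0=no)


Pattern: ab*
String: 'abc'
Pattern requires: exactly one 'a' followed by zero or more 'b's
First char is 'a' -> OK
Rest 'bc': all b's? No
Result: 0

0


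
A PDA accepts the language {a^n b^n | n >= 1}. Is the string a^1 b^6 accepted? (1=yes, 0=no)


Language requires equal numbers of a's and b's
PDA pushes for each 'a', pops for each 'b'
Number of a's = 1
Number of b's = 6
1 != 6 -> Reject

0


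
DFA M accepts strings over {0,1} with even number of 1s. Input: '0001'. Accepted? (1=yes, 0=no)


DFA has 2 states: q_even (start, accept=yes) and q_odd
Processing string '0001' character by character:
  Position 0: read '0', 1-count=0 -> q_even (no change)
  Position 1: read '0', 1-count=0 -> q_even (no change)
  Position 2: read '0', 1-count=0 -> q_even (no change)
  Position 3: read '1', 1-count=1 -> q_odd
Final state: q_odd, total 1s = 1 (odd); the DFA requires an even count -> reject

0


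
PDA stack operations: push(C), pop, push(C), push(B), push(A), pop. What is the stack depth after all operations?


Tracing stack operations:
  push(C) -> stack = [C], depth=1
  pop -> removed C, stack = [], depth=0
  push(C) -> stack = [C], depth=1
  push(B) -> stack = [C,B], depth=2
  push(A) -> stack = [C,B,A], depth=3
  pop -> removed A, stack = [C,B], depth=2
Final depth = 2

2


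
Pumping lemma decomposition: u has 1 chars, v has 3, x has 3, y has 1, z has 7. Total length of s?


|s| = |u| + |v| + |x| + |y| + |z|
= 1 + 3 + 3 + 1 + 7
= 4 + 3 + 8
= 7 + 8
= 15

15


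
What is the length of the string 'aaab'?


String: 'aaab'
Counting characters:
  'a' appears 3 time(s)
  'b' appears 1 time(s)
Total length = 3 + 1 = 4

4


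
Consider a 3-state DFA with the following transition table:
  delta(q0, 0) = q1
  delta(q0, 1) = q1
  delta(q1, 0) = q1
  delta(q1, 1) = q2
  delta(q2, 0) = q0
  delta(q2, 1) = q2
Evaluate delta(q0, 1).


Looking up transition function:
delta(q0, 1) in the table
Row: q0, Column: 1
Result: q1

q1


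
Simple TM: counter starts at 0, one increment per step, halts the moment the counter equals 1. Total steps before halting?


Counter starts at 0. Counting sequence:
  Step 1: counter = 1
Counter reached 1 -> halt
Total steps = 1

1


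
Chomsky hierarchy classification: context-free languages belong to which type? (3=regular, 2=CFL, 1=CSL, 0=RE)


Chomsky hierarchy levels:
  Type 3: Regular (DFA/NFA/regex)
  Type 2: Context-free (PDA)
  Type 1: Context-sensitive
  Type 0: Recursively enumerable (TM)
'context-free' corresponds to Type 2

2


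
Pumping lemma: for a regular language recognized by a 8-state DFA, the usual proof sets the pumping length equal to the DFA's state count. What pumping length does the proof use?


Pumping lemma for regular languages (standard proof):
Take p = |Q|, the number of DFA states.
Any string of length >= |Q| passes through |Q|+1 states while reading its first |Q| symbols,
so by pigeonhole some state repeats, giving the loop that can be pumped.
Here |Q| = 8
Therefore the proof uses p = 8

8


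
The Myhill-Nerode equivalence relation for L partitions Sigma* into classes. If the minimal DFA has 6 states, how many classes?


Myhill-Nerode theorem:
Number of equivalence classes = number of states in minimal DFA
Minimal DFA states = 6
Therefore equivalence classes = 6

6


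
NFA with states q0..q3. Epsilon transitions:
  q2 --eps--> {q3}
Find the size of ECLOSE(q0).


Starting from q0
Initialize closure = {q0}
q0 has no outgoing epsilon transitions -> nothing to add
Final closure: {q0}
Size = 1

1


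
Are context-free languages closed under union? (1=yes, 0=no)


CFL closure properties:
  Closed under: union, concatenation, Kleene star
  NOT closed under: intersection, complement
Operation 'union' is in closed list -> Yes (closed)

1


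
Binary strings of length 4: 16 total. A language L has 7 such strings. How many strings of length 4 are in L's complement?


Alphabet: {0,1}
String length: 4
Total strings of length 4 = 2^4 = 16
Strings in L = 7
Complement = total - |L|
= 16 - 7
= 9

9


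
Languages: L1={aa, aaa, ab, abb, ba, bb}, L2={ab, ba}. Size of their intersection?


L1 = {aa, aaa, ab, abb, ba, bb}
L2 = {ab, ba}
Checking each string in L1 against L2:
  'aa': in L2? No
  'aaa': in L2? No
  'ab': in L2? Yes
  'abb': in L2? No
  'ba': in L2? Yes
  'bb': in L2? No
Intersection = {ab, ba}
|L1 ∩ L2| = 2

2


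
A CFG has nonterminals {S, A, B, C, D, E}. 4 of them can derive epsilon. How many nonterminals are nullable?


Nonterminals: {S, A, B, C, D, E}
A nonterminal is nullable if it can derive epsilon
Counting nullable nonterminals: 4
Total nullable = 4

4


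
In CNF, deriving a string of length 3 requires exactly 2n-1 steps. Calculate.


Chomsky Normal Form derivation:
String length n = 3
Each step either:
  - Splits a nonterminal into two (n-1 such steps)
  - Converts a nonterminal to terminal (n such steps)
Total = (n-1) + n = 2n - 1
= 2(3) - 1
= 6 - 1
= 5

5


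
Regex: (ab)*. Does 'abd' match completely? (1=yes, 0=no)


Pattern: (ab)*
String: 'abd'
Pattern requires: zero or more repetitions of 'ab'
Length 3 is odd -> cannot be (ab)* -> no match
Result: 0

0


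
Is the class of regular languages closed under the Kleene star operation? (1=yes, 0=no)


Regular languages are closed under:
- Union (DFA product construction)
- Intersection (DFA product construction)
- Complement (swap accept/reject states)
- Concatenation (NFA construction)
- Kleene star (NFA construction)
Kleene star is in this list
Therefore: closed

1


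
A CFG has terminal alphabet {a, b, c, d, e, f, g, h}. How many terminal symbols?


Terminal symbols: a, b, c, d, e, f, g, h
Counting each: a (#1), b (#2), c (#3), d (#4), e (#5), f (#6), g (#7), h (#8)
Total = 8

8


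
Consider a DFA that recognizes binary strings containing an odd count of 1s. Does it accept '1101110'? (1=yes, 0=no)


DFA has 2 states: q_even (start, accept=no) and q_odd
Processing string '1101110' character by character:
  Position 0: read '1', 1-count=1 -> q_odd
  Position 1: read '1', 1-count=2 -> q_even
  Position 2: read '0', 1-count=2 -> q_even (no change)
  Position 3: read '1', 1-count=3 -> q_odd
  Position 4: read '1', 1-count=4 -> q_even
  Position 5: read '1', 1-count=5 -> q_odd
  Position 6: read '0', 1-count=5 -> q_odd (no change)
Final state: q_odd, total 1s = 5 (odd); the DFA requires an odd count -> accept

1


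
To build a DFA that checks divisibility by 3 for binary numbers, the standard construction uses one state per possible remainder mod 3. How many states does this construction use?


Divisibility by 3 is tracked via the remainder mod 3: 0, 1, ..., 2
The construction assigns one state to each remainder
Number of remainders = 3

3


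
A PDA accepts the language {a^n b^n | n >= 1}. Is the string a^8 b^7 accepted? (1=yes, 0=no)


Language requires equal numbers of a's and b's
PDA pushes for each 'a', pops for each 'b'
Number of a's = 8
Number of b's = 7
8 != 7 -> Reject

0


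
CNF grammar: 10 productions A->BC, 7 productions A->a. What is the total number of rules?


CNF allows two rule forms:
  A -> BC (binary): 10 rules
  A -> a (terminal): 7 rules
Total = 10 + 7 = 17

17
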